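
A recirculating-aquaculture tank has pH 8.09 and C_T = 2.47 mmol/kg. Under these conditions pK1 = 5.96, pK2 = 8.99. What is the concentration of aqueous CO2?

[CO2*] = 16.2 μmol/kg

α₀ = 1 / (1 + K1/[H⁺] + K1K2/[H⁺]²) = 1 / (1 + 10^+2.13 + 10^+1.23)
   = 1 / (1 + 134.90 + 16.982) = 1/152.88 = 0.006541
[CO2*] = α₀ × DIC = 0.006541 × 2.47 = 0.0162 mmol/kg = 16.2 μmol/kg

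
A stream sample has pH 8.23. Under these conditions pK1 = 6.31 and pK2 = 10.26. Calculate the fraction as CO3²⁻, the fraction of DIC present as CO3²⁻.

α₂ = 0.00914

α₂ = 1 / (1 + [H⁺]/K2 + [H⁺]²/(K1K2)) = 1 / (1 + 10^+2.03 + 10^+0.11)
   = 1 / (1 + 107.15 + 1.2882) = 1/109.44 = 0.009137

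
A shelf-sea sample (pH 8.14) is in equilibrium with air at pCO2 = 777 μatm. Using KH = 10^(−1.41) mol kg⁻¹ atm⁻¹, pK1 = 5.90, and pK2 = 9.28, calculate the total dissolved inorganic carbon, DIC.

[CO2*] = KH · pCO2 = 10^(−1.41) × 777×10^-6 = 3.023×10^-5 mol/kg
α₀ = 1/(1 + K1/[H⁺] + K1K2/[H⁺]²) = 1/(1 + 10^+2.24 + 10^+1.10) = 0.005337
DIC = [CO2*]/α₀ = 3.023×10^-5 / 0.005337 = 5.66 mmol/kg

DIC = 5.66 mmol/kg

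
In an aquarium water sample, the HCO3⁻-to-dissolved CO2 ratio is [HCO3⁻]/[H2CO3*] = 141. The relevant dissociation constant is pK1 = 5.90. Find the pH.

From K1 = [H⁺][HCO3⁻]/[H2CO3*]:  pH = pK1 + log₁₀([HCO3⁻]/[H2CO3*])
log₁₀(141) = +2.149
pH = 5.90 + (+2.149) = 8.05

pH = 8.05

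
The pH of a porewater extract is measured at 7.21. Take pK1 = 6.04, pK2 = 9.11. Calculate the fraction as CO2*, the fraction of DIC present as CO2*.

α₀ = 0.0626

α₀ = 1 / (1 + K1/[H⁺] + K1K2/[H⁺]²) = 1 / (1 + 10^+1.17 + 10^-0.73)
   = 1 / (1 + 14.791 + 0.18621) = 1/15.977 = 0.06259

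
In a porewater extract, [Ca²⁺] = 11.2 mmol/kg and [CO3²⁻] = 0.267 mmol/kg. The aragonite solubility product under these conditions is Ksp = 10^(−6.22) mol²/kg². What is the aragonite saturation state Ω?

Ksp = 10^(−6.22) = 6.026×10^-7
Ω = [Ca²⁺][CO3²⁻]/Ksp = (11.2×10^-3)(0.267×10^-3) / 6.026×10^-7 = 4.96

Ω = 4.96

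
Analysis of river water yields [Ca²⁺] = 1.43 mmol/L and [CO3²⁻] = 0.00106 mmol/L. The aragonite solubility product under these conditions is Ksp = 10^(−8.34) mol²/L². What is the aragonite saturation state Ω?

Ω = 0.332

Ksp = 10^(−8.34) = 4.571×10^-9
Ω = [Ca²⁺][CO3²⁻]/Ksp = (1.43×10^-3)(0.00106×10^-3) / 4.571×10^-9 = 0.332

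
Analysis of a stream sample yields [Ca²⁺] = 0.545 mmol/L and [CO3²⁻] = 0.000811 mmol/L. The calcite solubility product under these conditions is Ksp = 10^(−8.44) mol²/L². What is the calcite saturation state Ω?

Ksp = 10^(−8.44) = 3.631×10^-9
Ω = [Ca²⁺][CO3²⁻]/Ksp = (0.545×10^-3)(0.000811×10^-3) / 3.631×10^-9 = 0.122

Ω = 0.122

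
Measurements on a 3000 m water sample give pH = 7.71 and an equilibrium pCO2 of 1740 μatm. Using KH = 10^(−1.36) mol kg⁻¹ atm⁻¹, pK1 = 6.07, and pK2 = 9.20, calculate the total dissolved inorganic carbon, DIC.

[CO2*] = KH · pCO2 = 10^(−1.36) × 1740×10^-6 = 7.595×10^-5 mol/kg
α₀ = 1/(1 + K1/[H⁺] + K1K2/[H⁺]²) = 1/(1 + 10^+1.64 + 10^+0.15) = 0.02171
DIC = [CO2*]/α₀ = 7.595×10^-5 / 0.02171 = 3.50 mmol/kg

DIC = 3.50 mmol/kg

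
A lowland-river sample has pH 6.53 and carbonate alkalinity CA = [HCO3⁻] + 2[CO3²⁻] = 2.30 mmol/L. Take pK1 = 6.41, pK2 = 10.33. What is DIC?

DIC = 4.04 mmol/L

CA = [HCO3⁻] + 2[CO3²⁻] = (α₁ + 2α₂)·DIC
At pH 6.53: [H⁺]/K1 = 10^-0.12 = 0.75858, K2/[H⁺] = 10^-3.80 = 0.00015849
α₁ = 1/(1 + 0.75858 + 0.00015849) = 1/1.7587 = 0.5686; α₂ = α₁·K2/[H⁺] = 9.012×10^-5
α₁ + 2α₂ = 0.5688
DIC = CA / (α₁ + 2α₂) = 2.30 / 0.5688 = 4.04 mmol/L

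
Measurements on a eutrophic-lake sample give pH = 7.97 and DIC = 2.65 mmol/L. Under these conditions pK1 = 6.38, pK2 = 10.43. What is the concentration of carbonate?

α₂ = 1 / (1 + [H⁺]/K2 + [H⁺]²/(K1K2)) = 1 / (1 + 10^+2.46 + 10^+0.87)
   = 1 / (1 + 288.40 + 7.4131) = 1/296.82 = 0.003369
[CO3²⁻] = α₂ × DIC = 0.003369 × 2.65 = 0.00893 mmol/L = 8.93 μmol/L

[CO3²⁻] = 8.93 μmol/L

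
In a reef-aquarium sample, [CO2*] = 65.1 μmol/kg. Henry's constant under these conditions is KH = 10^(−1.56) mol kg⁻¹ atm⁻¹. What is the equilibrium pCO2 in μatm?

KH = 10^(−1.56) = 2.754×10^-2 mol kg⁻¹ atm⁻¹
pCO2 = [CO2*]/KH = 65.1×10^-6 / 2.754×10^-2 = 2.36×10^-3 atm = 2360 μatm

pCO2 = 2360 μatm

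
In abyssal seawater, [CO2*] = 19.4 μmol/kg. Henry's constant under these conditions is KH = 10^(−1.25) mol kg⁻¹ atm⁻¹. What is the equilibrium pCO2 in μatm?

pCO2 = 345 μatm

KH = 10^(−1.25) = 5.623×10^-2 mol kg⁻¹ atm⁻¹
pCO2 = [CO2*]/KH = 19.4×10^-6 / 5.623×10^-2 = 3.45×10^-4 atm = 345 μatm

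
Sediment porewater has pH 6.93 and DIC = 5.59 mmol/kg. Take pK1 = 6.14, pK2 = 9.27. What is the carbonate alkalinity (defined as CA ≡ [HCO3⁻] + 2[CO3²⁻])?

CA = [HCO3⁻] + 2[CO3²⁻] = (α₁ + 2α₂)·DIC
At pH 6.93: [H⁺]/K1 = 10^-0.79 = 0.16218, K2/[H⁺] = 10^-2.34 = 0.0045709
α₁ = 1/(1 + 0.16218 + 0.0045709) = 1/1.1668 = 0.8571; α₂ = α₁·K2/[H⁺] = 0.003918
α₁ + 2α₂ = 0.8649
CA = 0.8649 × 5.59 = 4.83 mmol/kg

CA = 4.83 mmol/kg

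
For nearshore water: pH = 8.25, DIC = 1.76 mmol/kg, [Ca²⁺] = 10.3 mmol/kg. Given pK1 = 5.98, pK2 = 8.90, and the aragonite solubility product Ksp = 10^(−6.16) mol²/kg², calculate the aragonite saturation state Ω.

Ω = 4.77

α₂ = 1 / (1 + [H⁺]/K2 + [H⁺]²/(K1K2)) = 1 / (1 + 10^+0.65 + 10^-1.62)
   = 1 / (1 + 4.4668 + 0.023988) = 1/5.4908 = 0.1821
[CO3²⁻] = α₂ × DIC = 0.1821 × 1.76 = 0.3205 mmol/kg
Ksp = 10^(−6.16) = 6.918×10^-7
Ω = [Ca²⁺][CO3²⁻]/Ksp = (10.3×10^-3)(3.205×10^-4) / 6.918×10^-7 = 4.77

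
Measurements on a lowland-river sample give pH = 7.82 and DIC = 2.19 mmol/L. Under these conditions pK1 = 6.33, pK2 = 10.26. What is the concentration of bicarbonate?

[HCO3⁻] = 2.11 mmol/L

α₁ = 1 / (1 + [H⁺]/K1 + K2/[H⁺]) = 1 / (1 + 10^-1.49 + 10^-2.44)
   = 1 / (1 + 0.032359 + 0.0036308) = 1/1.0360 = 0.9653
[HCO3⁻] = α₁ × DIC = 0.9653 × 2.19 = 2.11 mmol/L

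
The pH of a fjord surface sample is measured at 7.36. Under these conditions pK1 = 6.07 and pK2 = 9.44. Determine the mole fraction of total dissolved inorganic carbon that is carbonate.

α₂ = 1 / (1 + [H⁺]/K2 + [H⁺]²/(K1K2)) = 1 / (1 + 10^+2.08 + 10^+0.79)
   = 1 / (1 + 120.23 + 6.1660) = 1/127.39 = 0.007850

α₂ = 0.00785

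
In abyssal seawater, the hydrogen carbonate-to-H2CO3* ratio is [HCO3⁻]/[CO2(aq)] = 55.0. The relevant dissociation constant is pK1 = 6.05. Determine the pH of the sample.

From K1 = [H⁺][HCO3⁻]/[CO2(aq)]:  pH = pK1 + log₁₀([HCO3⁻]/[CO2(aq)])
log₁₀(55.0) = +1.740
pH = 6.05 + (+1.740) = 7.79

pH = 7.79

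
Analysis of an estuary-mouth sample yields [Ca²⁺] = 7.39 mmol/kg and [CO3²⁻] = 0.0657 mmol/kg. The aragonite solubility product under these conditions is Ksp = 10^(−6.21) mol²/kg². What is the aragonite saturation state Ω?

Ω = 0.787

Ksp = 10^(−6.21) = 6.166×10^-7
Ω = [Ca²⁺][CO3²⁻]/Ksp = (7.39×10^-3)(0.0657×10^-3) / 6.166×10^-7 = 0.787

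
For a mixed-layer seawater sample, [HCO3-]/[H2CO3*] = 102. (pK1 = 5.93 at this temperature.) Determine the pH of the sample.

pH = 7.94

From K1 = [H⁺][HCO3-]/[H2CO3*]:  pH = pK1 + log₁₀([HCO3-]/[H2CO3*])
log₁₀(102) = +2.009
pH = 5.93 + (+2.009) = 7.94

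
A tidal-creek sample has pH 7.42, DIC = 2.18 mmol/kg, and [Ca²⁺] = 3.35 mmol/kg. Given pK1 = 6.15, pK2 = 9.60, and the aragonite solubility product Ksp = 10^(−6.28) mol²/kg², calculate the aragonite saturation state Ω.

α₂ = 1 / (1 + [H⁺]/K2 + [H⁺]²/(K1K2)) = 1 / (1 + 10^+2.18 + 10^+0.91)
   = 1 / (1 + 151.36 + 8.1283) = 1/160.48 = 0.006231
[CO3²⁻] = α₂ × DIC = 0.006231 × 2.18 = 0.01358 mmol/kg = 13.58 μmol/kg
Ksp = 10^(−6.28) = 5.248×10^-7
Ω = [Ca²⁺][CO3²⁻]/Ksp = (3.35×10^-3)(1.358×10^-5) / 5.248×10^-7 = 0.0867

Ω = 0.0867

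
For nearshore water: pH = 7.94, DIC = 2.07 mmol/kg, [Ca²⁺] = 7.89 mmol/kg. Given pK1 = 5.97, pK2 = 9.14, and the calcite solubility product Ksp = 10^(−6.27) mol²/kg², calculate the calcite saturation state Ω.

α₂ = 1 / (1 + [H⁺]/K2 + [H⁺]²/(K1K2)) = 1 / (1 + 10^+1.20 + 10^-0.77)
   = 1 / (1 + 15.849 + 0.16982) = 1/17.019 = 0.05876
[CO3²⁻] = α₂ × DIC = 0.05876 × 2.07 = 0.1216 mmol/kg
Ksp = 10^(−6.27) = 5.370×10^-7
Ω = [Ca²⁺][CO3²⁻]/Ksp = (7.89×10^-3)(1.216×10^-4) / 5.370×10^-7 = 1.79

Ω = 1.79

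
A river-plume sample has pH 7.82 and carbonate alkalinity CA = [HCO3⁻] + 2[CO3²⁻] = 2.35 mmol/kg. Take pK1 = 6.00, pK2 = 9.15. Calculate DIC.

DIC = 2.28 mmol/kg

CA = [HCO3⁻] + 2[CO3²⁻] = (α₁ + 2α₂)·DIC
At pH 7.82: [H⁺]/K1 = 10^-1.82 = 0.015136, K2/[H⁺] = 10^-1.33 = 0.046774
α₁ = 1/(1 + 0.015136 + 0.046774) = 1/1.0619 = 0.9417; α₂ = α₁·K2/[H⁺] = 0.04405
α₁ + 2α₂ = 1.0298
DIC = CA / (α₁ + 2α₂) = 2.35 / 1.0298 = 2.28 mmol/kg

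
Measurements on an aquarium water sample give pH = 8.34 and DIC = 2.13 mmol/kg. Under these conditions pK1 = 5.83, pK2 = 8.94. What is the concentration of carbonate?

[CO3²⁻] = 0.427 mmol/kg

α₂ = 1 / (1 + [H⁺]/K2 + [H⁺]²/(K1K2)) = 1 / (1 + 10^+0.60 + 10^-1.91)
   = 1 / (1 + 3.9811 + 0.012303) = 1/4.9934 = 0.2003
[CO3²⁻] = α₂ × DIC = 0.2003 × 2.13 = 0.427 mmol/kg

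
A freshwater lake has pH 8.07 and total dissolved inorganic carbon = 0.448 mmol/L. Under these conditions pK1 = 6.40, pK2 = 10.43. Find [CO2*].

[CO2*] = 9.34 μmol/L

α₀ = 1 / (1 + K1/[H⁺] + K1K2/[H⁺]²) = 1 / (1 + 10^+1.67 + 10^-0.69)
   = 1 / (1 + 46.774 + 0.20417) = 1/47.978 = 0.02084
[CO2*] = α₀ × DIC = 0.02084 × 0.448 = 0.00934 mmol/L = 9.34 μmol/L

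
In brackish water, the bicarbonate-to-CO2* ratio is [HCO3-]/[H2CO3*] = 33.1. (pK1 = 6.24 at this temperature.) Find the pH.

pH = 7.76

From K1 = [H⁺][HCO3-]/[H2CO3*]:  pH = pK1 + log₁₀([HCO3-]/[H2CO3*])
log₁₀(33.1) = +1.520
pH = 6.24 + (+1.520) = 7.76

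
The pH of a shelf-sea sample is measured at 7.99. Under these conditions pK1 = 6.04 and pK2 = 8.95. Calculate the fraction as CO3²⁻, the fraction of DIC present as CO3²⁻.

α₂ = 0.0978

α₂ = 1 / (1 + [H⁺]/K2 + [H⁺]²/(K1K2)) = 1 / (1 + 10^+0.96 + 10^-0.99)
   = 1 / (1 + 9.1201 + 0.10233) = 1/10.222 = 0.09782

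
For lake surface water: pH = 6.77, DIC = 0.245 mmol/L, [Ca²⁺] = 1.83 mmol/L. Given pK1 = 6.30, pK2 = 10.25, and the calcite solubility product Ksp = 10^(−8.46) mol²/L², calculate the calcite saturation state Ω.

Ω = 0.0320

α₂ = 1 / (1 + [H⁺]/K2 + [H⁺]²/(K1K2)) = 1 / (1 + 10^+3.48 + 10^+3.01)
   = 1 / (1 + 3020.0 + 1023.3) = 1/4044.2 = 0.0002473
[CO3²⁻] = α₂ × DIC = 0.0002473 × 0.245 = 6.058×10^-5 mmol/L = 0.06058 μmol/L
Ksp = 10^(−8.46) = 3.467×10^-9
Ω = [Ca²⁺][CO3²⁻]/Ksp = (1.83×10^-3)(6.058×10^-8) / 3.467×10^-9 = 0.0320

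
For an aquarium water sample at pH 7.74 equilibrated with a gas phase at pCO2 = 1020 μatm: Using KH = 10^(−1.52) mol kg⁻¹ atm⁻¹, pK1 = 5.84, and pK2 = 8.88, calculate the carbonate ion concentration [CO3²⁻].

[CO2*] = KH · pCO2 = 10^(−1.52) × 1020×10^-6 = 3.080×10^-5 mol/kg
α₀ = 1/(1 + K1/[H⁺] + K1K2/[H⁺]²) = 1/(1 + 10^+1.90 + 10^+0.76) = 0.01160
DIC = [CO2*]/α₀ = 3.080×10^-5 / 0.01160 = 2.655 mmol/kg
[CO3²⁻] = α₂·DIC; α₂ = 0.06677, so [CO3²⁻] = 0.06677 × 2.655 = 0.177 mmol/kg

[CO3²⁻] = 0.177 mmol/kg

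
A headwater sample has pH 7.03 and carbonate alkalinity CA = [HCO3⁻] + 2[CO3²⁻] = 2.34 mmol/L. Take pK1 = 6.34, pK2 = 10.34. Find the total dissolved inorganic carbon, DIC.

DIC = 2.82 mmol/L

CA = [HCO3⁻] + 2[CO3²⁻] = (α₁ + 2α₂)·DIC
At pH 7.03: [H⁺]/K1 = 10^-0.69 = 0.20417, K2/[H⁺] = 10^-3.31 = 0.00048978
α₁ = 1/(1 + 0.20417 + 0.00048978) = 1/1.2047 = 0.8301; α₂ = α₁·K2/[H⁺] = 0.0004066
α₁ + 2α₂ = 0.8309
DIC = CA / (α₁ + 2α₂) = 2.34 / 0.8309 = 2.82 mmol/L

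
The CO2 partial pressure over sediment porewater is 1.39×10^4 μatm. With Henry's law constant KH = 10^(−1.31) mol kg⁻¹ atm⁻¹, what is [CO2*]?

[CO2*] = 681 μmol/kg

KH = 10^(−1.31) = 4.898×10^-2 mol kg⁻¹ atm⁻¹
[CO2*] = KH · pCO2 = 4.898×10^-2 × 1.39×10^4×10^-6 atm = 6.81×10^-4 mol/kg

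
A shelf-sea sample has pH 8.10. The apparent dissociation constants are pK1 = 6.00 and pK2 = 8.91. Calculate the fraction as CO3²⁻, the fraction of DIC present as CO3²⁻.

α₂ = 0.133

α₂ = 1 / (1 + [H⁺]/K2 + [H⁺]²/(K1K2)) = 1 / (1 + 10^+0.81 + 10^-1.29)
   = 1 / (1 + 6.4565 + 0.051286) = 1/7.5078 = 0.1332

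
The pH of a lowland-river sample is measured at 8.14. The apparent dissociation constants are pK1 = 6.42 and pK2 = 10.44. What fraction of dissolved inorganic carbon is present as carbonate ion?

α₂ = 0.00489

α₂ = 1 / (1 + [H⁺]/K2 + [H⁺]²/(K1K2)) = 1 / (1 + 10^+2.30 + 10^+0.58)
   = 1 / (1 + 199.53 + 3.8019) = 1/204.33 = 0.004894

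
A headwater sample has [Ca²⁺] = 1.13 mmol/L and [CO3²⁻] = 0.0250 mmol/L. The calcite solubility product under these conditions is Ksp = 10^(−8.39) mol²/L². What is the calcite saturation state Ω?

Ksp = 10^(−8.39) = 4.074×10^-9
Ω = [Ca²⁺][CO3²⁻]/Ksp = (1.13×10^-3)(0.0250×10^-3) / 4.074×10^-9 = 6.93

Ω = 6.93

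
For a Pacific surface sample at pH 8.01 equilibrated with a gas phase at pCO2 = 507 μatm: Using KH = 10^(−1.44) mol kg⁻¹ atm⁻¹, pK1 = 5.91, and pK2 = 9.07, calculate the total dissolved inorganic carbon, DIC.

[CO2*] = KH · pCO2 = 10^(−1.44) × 507×10^-6 = 1.841×10^-5 mol/kg
α₀ = 1/(1 + K1/[H⁺] + K1K2/[H⁺]²) = 1/(1 + 10^+2.10 + 10^+1.04) = 0.007254
DIC = [CO2*]/α₀ = 1.841×10^-5 / 0.007254 = 2.54 mmol/kg

DIC = 2.54 mmol/kg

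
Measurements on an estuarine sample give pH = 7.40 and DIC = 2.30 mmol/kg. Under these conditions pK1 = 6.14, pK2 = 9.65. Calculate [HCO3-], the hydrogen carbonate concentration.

α₁ = 1 / (1 + [H⁺]/K1 + K2/[H⁺]) = 1 / (1 + 10^-1.26 + 10^-2.25)
   = 1 / (1 + 0.054954 + 0.0056234) = 1/1.0606 = 0.9429
[HCO3⁻] = α₁ × DIC = 0.9429 × 2.30 = 2.17 mmol/kg

[HCO3⁻] = 2.17 mmol/kg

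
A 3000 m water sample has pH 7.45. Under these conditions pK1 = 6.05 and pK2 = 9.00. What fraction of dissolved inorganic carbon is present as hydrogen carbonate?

α₁ = 1 / (1 + [H⁺]/K1 + K2/[H⁺]) = 1 / (1 + 10^-1.40 + 10^-1.55)
   = 1 / (1 + 0.039811 + 0.028184) = 1/1.0680 = 0.9363

α₁ = 0.936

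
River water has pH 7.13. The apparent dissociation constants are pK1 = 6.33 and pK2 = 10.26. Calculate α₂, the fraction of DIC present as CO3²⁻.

α₂ = 0.000639

α₂ = 1 / (1 + [H⁺]/K2 + [H⁺]²/(K1K2)) = 1 / (1 + 10^+3.13 + 10^+2.33)
   = 1 / (1 + 1349.0 + 213.80) = 1/1563.8 = 0.0006395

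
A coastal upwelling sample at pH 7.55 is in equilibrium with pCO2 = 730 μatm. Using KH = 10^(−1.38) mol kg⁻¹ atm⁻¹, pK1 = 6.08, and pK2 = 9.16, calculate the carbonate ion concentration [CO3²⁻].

[CO3²⁻] = 0.0220 mmol/kg

[CO2*] = KH · pCO2 = 10^(−1.38) × 730×10^-6 = 3.043×10^-5 mol/kg
α₀ = 1/(1 + K1/[H⁺] + K1K2/[H⁺]²) = 1/(1 + 10^+1.47 + 10^-0.14) = 0.03201
DIC = [CO2*]/α₀ = 3.043×10^-5 / 0.03201 = 0.9506 mmol/kg
[CO3²⁻] = α₂·DIC; α₂ = 0.02319, so [CO3²⁻] = 0.02319 × 0.9506 = 0.0220 mmol/kg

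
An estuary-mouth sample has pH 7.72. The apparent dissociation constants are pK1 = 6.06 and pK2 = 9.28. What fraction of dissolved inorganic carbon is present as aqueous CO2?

α₀ = 1 / (1 + K1/[H⁺] + K1K2/[H⁺]²) = 1 / (1 + 10^+1.66 + 10^+0.10)
   = 1 / (1 + 45.709 + 1.2589) = 1/47.968 = 0.02085

α₀ = 0.0208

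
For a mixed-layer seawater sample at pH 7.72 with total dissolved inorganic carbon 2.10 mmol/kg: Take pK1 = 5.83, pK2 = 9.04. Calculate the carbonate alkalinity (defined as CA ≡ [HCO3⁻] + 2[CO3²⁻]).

CA = [HCO3⁻] + 2[CO3²⁻] = (α₁ + 2α₂)·DIC
At pH 7.72: [H⁺]/K1 = 10^-1.89 = 0.012882, K2/[H⁺] = 10^-1.32 = 0.047863
α₁ = 1/(1 + 0.012882 + 0.047863) = 1/1.0607 = 0.9427; α₂ = α₁·K2/[H⁺] = 0.04512
α₁ + 2α₂ = 1.0330
CA = 1.0330 × 2.10 = 2.17 mmol/kg

CA = 2.17 mmol/kg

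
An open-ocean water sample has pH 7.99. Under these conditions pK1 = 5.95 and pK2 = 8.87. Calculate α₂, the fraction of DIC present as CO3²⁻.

α₂ = 1 / (1 + [H⁺]/K2 + [H⁺]²/(K1K2)) = 1 / (1 + 10^+0.88 + 10^-1.16)
   = 1 / (1 + 7.5858 + 0.069183) = 1/8.6550 = 0.1155

α₂ = 0.116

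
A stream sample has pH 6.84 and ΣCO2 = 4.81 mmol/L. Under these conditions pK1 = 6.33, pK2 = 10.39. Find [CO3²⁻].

α₂ = 1 / (1 + [H⁺]/K2 + [H⁺]²/(K1K2)) = 1 / (1 + 10^+3.55 + 10^+3.04)
   = 1 / (1 + 3548.1 + 1096.5) = 1/4645.6 = 0.0002153
[CO3²⁻] = α₂ × DIC = 0.0002153 × 4.81 = 0.00104 mmol/L = 1.04 μmol/L

[CO3²⁻] = 1.04 μmol/L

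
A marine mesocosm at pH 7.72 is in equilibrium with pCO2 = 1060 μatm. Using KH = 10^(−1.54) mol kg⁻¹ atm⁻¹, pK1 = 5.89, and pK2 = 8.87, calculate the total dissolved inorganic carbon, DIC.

DIC = 2.24 mmol/kg

[CO2*] = KH · pCO2 = 10^(−1.54) × 1060×10^-6 = 3.057×10^-5 mol/kg
α₀ = 1/(1 + K1/[H⁺] + K1K2/[H⁺]²) = 1/(1 + 10^+1.83 + 10^+0.68) = 0.01362
DIC = [CO2*]/α₀ = 3.057×10^-5 / 0.01362 = 2.24 mmol/kg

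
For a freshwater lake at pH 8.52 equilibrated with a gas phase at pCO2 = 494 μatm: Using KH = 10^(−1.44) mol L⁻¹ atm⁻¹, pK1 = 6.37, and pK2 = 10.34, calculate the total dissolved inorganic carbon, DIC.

DIC = 2.59 mmol/L

[CO2*] = KH · pCO2 = 10^(−1.44) × 494×10^-6 = 1.794×10^-5 mol/L
α₀ = 1/(1 + K1/[H⁺] + K1K2/[H⁺]²) = 1/(1 + 10^+2.15 + 10^+0.33) = 0.006926
DIC = [CO2*]/α₀ = 1.794×10^-5 / 0.006926 = 2.59 mmol/L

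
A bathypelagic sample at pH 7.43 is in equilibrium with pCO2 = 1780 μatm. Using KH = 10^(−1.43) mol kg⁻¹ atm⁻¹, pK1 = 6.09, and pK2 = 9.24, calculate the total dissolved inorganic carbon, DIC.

[CO2*] = KH · pCO2 = 10^(−1.43) × 1780×10^-6 = 6.613×10^-5 mol/kg
α₀ = 1/(1 + K1/[H⁺] + K1K2/[H⁺]²) = 1/(1 + 10^+1.34 + 10^-0.47) = 0.04307
DIC = [CO2*]/α₀ = 6.613×10^-5 / 0.04307 = 1.54 mmol/kg

DIC = 1.54 mmol/kg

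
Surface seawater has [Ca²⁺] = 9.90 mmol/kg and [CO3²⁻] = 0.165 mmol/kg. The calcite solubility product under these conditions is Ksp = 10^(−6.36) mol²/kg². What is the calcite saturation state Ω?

Ksp = 10^(−6.36) = 4.365×10^-7
Ω = [Ca²⁺][CO3²⁻]/Ksp = (9.90×10^-3)(0.165×10^-3) / 4.365×10^-7 = 3.74

Ω = 3.74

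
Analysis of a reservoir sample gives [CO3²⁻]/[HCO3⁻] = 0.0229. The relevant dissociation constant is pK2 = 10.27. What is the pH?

pH = 8.63

From K2 = [H⁺][CO3²⁻]/[HCO3⁻]:  pH = pK2 + log₁₀([CO3²⁻]/[HCO3⁻])
log₁₀(0.0229) = -1.640
pH = 10.27 + (-1.640) = 8.63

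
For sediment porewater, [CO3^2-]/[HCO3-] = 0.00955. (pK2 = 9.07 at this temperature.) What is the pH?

From K2 = [H⁺][CO3^2-]/[HCO3-]:  pH = pK2 + log₁₀([CO3^2-]/[HCO3-])
log₁₀(0.00955) = -2.020
pH = 9.07 + (-2.020) = 7.05

pH = 7.05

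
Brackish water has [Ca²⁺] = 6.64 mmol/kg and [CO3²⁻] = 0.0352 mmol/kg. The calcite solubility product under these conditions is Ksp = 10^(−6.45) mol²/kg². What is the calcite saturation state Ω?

Ksp = 10^(−6.45) = 3.548×10^-7
Ω = [Ca²⁺][CO3²⁻]/Ksp = (6.64×10^-3)(0.0352×10^-3) / 3.548×10^-7 = 0.659

Ω = 0.659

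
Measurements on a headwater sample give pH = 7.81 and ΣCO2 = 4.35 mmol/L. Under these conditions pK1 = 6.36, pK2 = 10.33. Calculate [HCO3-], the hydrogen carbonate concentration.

α₁ = 1 / (1 + [H⁺]/K1 + K2/[H⁺]) = 1 / (1 + 10^-1.45 + 10^-2.52)
   = 1 / (1 + 0.035481 + 0.0030200) = 1/1.0385 = 0.9629
[HCO3⁻] = α₁ × DIC = 0.9629 × 4.35 = 4.19 mmol/L

[HCO3⁻] = 4.19 mmol/L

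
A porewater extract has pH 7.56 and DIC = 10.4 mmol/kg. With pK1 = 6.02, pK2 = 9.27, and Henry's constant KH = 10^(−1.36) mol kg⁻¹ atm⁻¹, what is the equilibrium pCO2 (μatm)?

α₀ = 1 / (1 + K1/[H⁺] + K1K2/[H⁺]²) = 1 / (1 + 10^+1.54 + 10^-0.17)
   = 1 / (1 + 34.674 + 0.67608) = 1/36.350 = 0.02751
[CO2*] = α₀ × DIC = 0.02751 × 10.4 = 0.2861 mmol/kg
pCO2 = [CO2*]/KH = 2.861×10^-4 / 4.365×10^-2 = 6550 μatm

pCO2 = 6550 μatm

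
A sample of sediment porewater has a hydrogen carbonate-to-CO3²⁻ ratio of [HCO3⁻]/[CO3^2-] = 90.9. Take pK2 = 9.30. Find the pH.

From K2 = [H⁺][CO3^2-]/[HCO3⁻]:  pH = pK2 − log₁₀([HCO3⁻]/[CO3^2-])
log₁₀(90.9) = +1.959
pH = 9.30 − (+1.959) = 7.34

pH = 7.34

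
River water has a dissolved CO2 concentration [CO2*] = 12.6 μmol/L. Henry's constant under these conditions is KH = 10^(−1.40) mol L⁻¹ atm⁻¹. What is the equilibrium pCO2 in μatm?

KH = 10^(−1.40) = 3.981×10^-2 mol L⁻¹ atm⁻¹
pCO2 = [CO2*]/KH = 12.6×10^-6 / 3.981×10^-2 = 3.16×10^-4 atm = 316 μatm

pCO2 = 316 μatm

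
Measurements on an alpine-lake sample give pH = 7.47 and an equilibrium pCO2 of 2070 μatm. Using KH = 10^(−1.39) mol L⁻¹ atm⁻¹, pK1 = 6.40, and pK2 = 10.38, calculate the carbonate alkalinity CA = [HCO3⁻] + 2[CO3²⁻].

CA = 0.993 mmol/L

[CO2*] = KH · pCO2 = 10^(−1.39) × 2070×10^-6 = 8.433×10^-5 mol/L
α₀ = 1/(1 + K1/[H⁺] + K1K2/[H⁺]²) = 1/(1 + 10^+1.07 + 10^-1.84) = 0.07835
DIC = [CO2*]/α₀ = 8.433×10^-5 / 0.07835 = 1.076 mmol/L
CA = (α₁ + 2α₂)·DIC = (0.9205 + 2×0.001132) × 1.076 = 0.993 mmol/L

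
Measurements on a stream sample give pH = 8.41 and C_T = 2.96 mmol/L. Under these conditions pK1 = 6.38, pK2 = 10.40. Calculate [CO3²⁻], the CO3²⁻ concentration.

[CO3²⁻] = 0.0297 mmol/L

α₂ = 1 / (1 + [H⁺]/K2 + [H⁺]²/(K1K2)) = 1 / (1 + 10^+1.99 + 10^-0.04)
   = 1 / (1 + 97.724 + 0.91201) = 1/99.636 = 0.01004
[CO3²⁻] = α₂ × DIC = 0.01004 × 2.96 = 0.0297 mmol/L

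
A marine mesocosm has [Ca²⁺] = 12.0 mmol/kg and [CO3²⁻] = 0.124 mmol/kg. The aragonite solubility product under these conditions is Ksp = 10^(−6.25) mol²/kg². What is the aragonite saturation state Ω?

Ksp = 10^(−6.25) = 5.623×10^-7
Ω = [Ca²⁺][CO3²⁻]/Ksp = (12.0×10^-3)(0.124×10^-3) / 5.623×10^-7 = 2.65

Ω = 2.65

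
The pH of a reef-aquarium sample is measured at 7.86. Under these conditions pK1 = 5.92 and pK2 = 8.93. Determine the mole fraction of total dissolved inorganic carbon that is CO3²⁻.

α₂ = 0.0776

α₂ = 1 / (1 + [H⁺]/K2 + [H⁺]²/(K1K2)) = 1 / (1 + 10^+1.07 + 10^-0.87)
   = 1 / (1 + 11.749 + 0.13490) = 1/12.884 = 0.07762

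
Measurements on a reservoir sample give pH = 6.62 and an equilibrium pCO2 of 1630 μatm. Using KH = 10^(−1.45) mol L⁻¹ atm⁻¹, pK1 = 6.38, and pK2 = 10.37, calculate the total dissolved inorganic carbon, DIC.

[CO2*] = KH · pCO2 = 10^(−1.45) × 1630×10^-6 = 5.783×10^-5 mol/L
α₀ = 1/(1 + K1/[H⁺] + K1K2/[H⁺]²) = 1/(1 + 10^+0.24 + 10^-3.51) = 0.3652
DIC = [CO2*]/α₀ = 5.783×10^-5 / 0.3652 = 0.158 mmol/L

DIC = 0.158 mmol/L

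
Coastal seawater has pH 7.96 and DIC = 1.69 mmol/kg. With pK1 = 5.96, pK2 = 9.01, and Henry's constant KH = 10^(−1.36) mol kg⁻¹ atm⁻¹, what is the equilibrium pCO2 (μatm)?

pCO2 = 352 μatm

α₀ = 1 / (1 + K1/[H⁺] + K1K2/[H⁺]²) = 1 / (1 + 10^+2.00 + 10^+0.95)
   = 1 / (1 + 100.00 + 8.9125) = 1/109.91 = 0.009098
[CO2*] = α₀ × DIC = 0.009098 × 1.69 = 0.01538 mmol/kg = 15.38 μmol/kg
pCO2 = [CO2*]/KH = 1.538×10^-5 / 4.365×10^-2 = 352 μatm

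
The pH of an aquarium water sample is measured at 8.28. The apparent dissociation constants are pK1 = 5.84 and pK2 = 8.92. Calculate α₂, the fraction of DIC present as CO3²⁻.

α₂ = 1 / (1 + [H⁺]/K2 + [H⁺]²/(K1K2)) = 1 / (1 + 10^+0.64 + 10^-1.80)
   = 1 / (1 + 4.3652 + 0.015849) = 1/5.3810 = 0.1858

α₂ = 0.186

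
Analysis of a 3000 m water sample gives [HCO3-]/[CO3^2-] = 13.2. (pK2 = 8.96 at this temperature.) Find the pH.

From K2 = [H⁺][CO3^2-]/[HCO3-]:  pH = pK2 − log₁₀([HCO3-]/[CO3^2-])
log₁₀(13.2) = +1.121
pH = 8.96 − (+1.121) = 7.84

pH = 7.84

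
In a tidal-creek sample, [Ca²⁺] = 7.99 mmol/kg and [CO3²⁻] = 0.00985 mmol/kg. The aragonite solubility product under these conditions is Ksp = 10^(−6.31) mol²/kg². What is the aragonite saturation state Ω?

Ksp = 10^(−6.31) = 4.898×10^-7
Ω = [Ca²⁺][CO3²⁻]/Ksp = (7.99×10^-3)(0.00985×10^-3) / 4.898×10^-7 = 0.161

Ω = 0.161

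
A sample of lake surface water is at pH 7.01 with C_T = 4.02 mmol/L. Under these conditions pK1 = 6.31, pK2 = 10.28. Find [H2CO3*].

α₀ = 1 / (1 + K1/[H⁺] + K1K2/[H⁺]²) = 1 / (1 + 10^+0.70 + 10^-2.57)
   = 1 / (1 + 5.0119 + 0.0026915) = 1/6.0146 = 0.1663
[CO2*] = α₀ × DIC = 0.1663 × 4.02 = 0.668 mmol/L

[CO2*] = 0.668 mmol/L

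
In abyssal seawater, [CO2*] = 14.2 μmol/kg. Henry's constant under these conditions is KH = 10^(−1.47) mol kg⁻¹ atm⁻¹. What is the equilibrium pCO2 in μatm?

KH = 10^(−1.47) = 3.388×10^-2 mol kg⁻¹ atm⁻¹
pCO2 = [CO2*]/KH = 14.2×10^-6 / 3.388×10^-2 = 4.19×10^-4 atm = 419 μatm

pCO2 = 419 μatm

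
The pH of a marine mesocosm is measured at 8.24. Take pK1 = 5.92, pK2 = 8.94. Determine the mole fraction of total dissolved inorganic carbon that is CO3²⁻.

α₂ = 1 / (1 + [H⁺]/K2 + [H⁺]²/(K1K2)) = 1 / (1 + 10^+0.70 + 10^-1.62)
   = 1 / (1 + 5.0119 + 0.023988) = 1/6.0359 = 0.1657

α₂ = 0.166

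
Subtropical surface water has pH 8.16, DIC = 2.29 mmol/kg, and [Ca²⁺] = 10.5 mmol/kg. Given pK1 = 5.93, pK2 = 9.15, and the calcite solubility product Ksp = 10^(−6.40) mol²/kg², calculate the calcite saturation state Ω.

Ω = 5.58

α₂ = 1 / (1 + [H⁺]/K2 + [H⁺]²/(K1K2)) = 1 / (1 + 10^+0.99 + 10^-1.24)
   = 1 / (1 + 9.7724 + 0.057544) = 1/10.830 = 0.09234
[CO3²⁻] = α₂ × DIC = 0.09234 × 2.29 = 0.2115 mmol/kg
Ksp = 10^(−6.40) = 3.981×10^-7
Ω = [Ca²⁺][CO3²⁻]/Ksp = (10.5×10^-3)(2.115×10^-4) / 3.981×10^-7 = 5.58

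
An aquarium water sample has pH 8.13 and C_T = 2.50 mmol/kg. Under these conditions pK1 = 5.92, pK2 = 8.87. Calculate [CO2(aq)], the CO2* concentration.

[CO2*] = 13.0 μmol/kg

α₀ = 1 / (1 + K1/[H⁺] + K1K2/[H⁺]²) = 1 / (1 + 10^+2.21 + 10^+1.47)
   = 1 / (1 + 162.18 + 29.512) = 1/192.69 = 0.005190
[CO2*] = α₀ × DIC = 0.005190 × 2.50 = 0.0130 mmol/kg = 13.0 μmol/kg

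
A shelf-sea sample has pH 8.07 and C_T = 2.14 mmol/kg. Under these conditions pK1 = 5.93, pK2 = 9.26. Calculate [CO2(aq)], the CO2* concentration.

α₀ = 1 / (1 + K1/[H⁺] + K1K2/[H⁺]²) = 1 / (1 + 10^+2.14 + 10^+0.95)
   = 1 / (1 + 138.04 + 8.9125) = 1/147.95 = 0.006759
[CO2*] = α₀ × DIC = 0.006759 × 2.14 = 0.0145 mmol/kg = 14.5 μmol/kg

[CO2*] = 14.5 μmol/kg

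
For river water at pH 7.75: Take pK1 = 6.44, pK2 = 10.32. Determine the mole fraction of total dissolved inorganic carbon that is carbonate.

α₂ = 1 / (1 + [H⁺]/K2 + [H⁺]²/(K1K2)) = 1 / (1 + 10^+2.57 + 10^+1.26)
   = 1 / (1 + 371.54 + 18.197) = 1/390.73 = 0.002559

α₂ = 0.00256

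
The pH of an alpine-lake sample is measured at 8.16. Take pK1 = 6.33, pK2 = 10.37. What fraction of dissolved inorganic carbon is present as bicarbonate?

α₁ = 1 / (1 + [H⁺]/K1 + K2/[H⁺]) = 1 / (1 + 10^-1.83 + 10^-2.21)
   = 1 / (1 + 0.014791 + 0.0061660) = 1/1.0210 = 0.9795

α₁ = 0.979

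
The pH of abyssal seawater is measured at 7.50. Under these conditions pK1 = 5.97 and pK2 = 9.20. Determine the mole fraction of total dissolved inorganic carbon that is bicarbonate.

α₁ = 1 / (1 + [H⁺]/K1 + K2/[H⁺]) = 1 / (1 + 10^-1.53 + 10^-1.70)
   = 1 / (1 + 0.029512 + 0.019953) = 1/1.0495 = 0.9529

α₁ = 0.953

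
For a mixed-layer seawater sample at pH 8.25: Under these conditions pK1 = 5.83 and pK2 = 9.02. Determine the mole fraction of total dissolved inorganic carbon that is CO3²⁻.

α₂ = 0.145

α₂ = 1 / (1 + [H⁺]/K2 + [H⁺]²/(K1K2)) = 1 / (1 + 10^+0.77 + 10^-1.65)
   = 1 / (1 + 5.8884 + 0.022387) = 1/6.9108 = 0.1447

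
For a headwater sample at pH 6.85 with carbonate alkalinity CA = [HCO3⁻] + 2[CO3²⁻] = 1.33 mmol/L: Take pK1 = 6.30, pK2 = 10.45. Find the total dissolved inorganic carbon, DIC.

DIC = 1.70 mmol/L

CA = [HCO3⁻] + 2[CO3²⁻] = (α₁ + 2α₂)·DIC
At pH 6.85: [H⁺]/K1 = 10^-0.55 = 0.28184, K2/[H⁺] = 10^-3.60 = 0.00025119
α₁ = 1/(1 + 0.28184 + 0.00025119) = 1/1.2821 = 0.7800; α₂ = α₁·K2/[H⁺] = 0.0001959
α₁ + 2α₂ = 0.7804
DIC = CA / (α₁ + 2α₂) = 1.33 / 0.7804 = 1.70 mmol/L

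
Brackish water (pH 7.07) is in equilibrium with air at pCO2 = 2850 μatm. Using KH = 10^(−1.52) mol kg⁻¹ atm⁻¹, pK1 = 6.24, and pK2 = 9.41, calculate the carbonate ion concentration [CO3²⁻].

[CO3²⁻] = 2.66 μmol/kg

[CO2*] = KH · pCO2 = 10^(−1.52) × 2850×10^-6 = 8.607×10^-5 mol/kg
α₀ = 1/(1 + K1/[H⁺] + K1K2/[H⁺]²) = 1/(1 + 10^+0.83 + 10^-1.51) = 0.1283
DIC = [CO2*]/α₀ = 8.607×10^-5 / 0.1283 = 0.6706 mmol/kg
[CO3²⁻] = α₂·DIC; α₂ = 0.003966, so [CO3²⁻] = 0.003966 × 0.6706 = 0.00266 mmol/kg = 2.66 μmol/kg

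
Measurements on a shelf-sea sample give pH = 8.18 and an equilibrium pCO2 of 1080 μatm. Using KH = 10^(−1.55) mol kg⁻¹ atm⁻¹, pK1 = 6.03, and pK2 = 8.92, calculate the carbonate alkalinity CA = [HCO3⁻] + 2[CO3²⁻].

[CO2*] = KH · pCO2 = 10^(−1.55) × 1080×10^-6 = 3.044×10^-5 mol/kg
α₀ = 1/(1 + K1/[H⁺] + K1K2/[H⁺]²) = 1/(1 + 10^+2.15 + 10^+1.41) = 0.005954
DIC = [CO2*]/α₀ = 3.044×10^-5 / 0.005954 = 5.112 mmol/kg
CA = (α₁ + 2α₂)·DIC = (0.8410 + 2×0.1530) × 5.112 = 5.86 mmol/kg

CA = 5.86 mmol/kg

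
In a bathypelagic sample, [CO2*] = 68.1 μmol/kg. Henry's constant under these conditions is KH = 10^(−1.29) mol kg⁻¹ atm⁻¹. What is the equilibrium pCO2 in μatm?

KH = 10^(−1.29) = 5.129×10^-2 mol kg⁻¹ atm⁻¹
pCO2 = [CO2*]/KH = 68.1×10^-6 / 5.129×10^-2 = 1.33×10^-3 atm = 1330 μatm

pCO2 = 1330 μatm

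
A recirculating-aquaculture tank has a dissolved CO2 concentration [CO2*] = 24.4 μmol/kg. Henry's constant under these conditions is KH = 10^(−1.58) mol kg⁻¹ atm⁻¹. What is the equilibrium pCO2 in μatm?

KH = 10^(−1.58) = 2.630×10^-2 mol kg⁻¹ atm⁻¹
pCO2 = [CO2*]/KH = 24.4×10^-6 / 2.630×10^-2 = 9.28×10^-4 atm = 928 μatm

pCO2 = 928 μatm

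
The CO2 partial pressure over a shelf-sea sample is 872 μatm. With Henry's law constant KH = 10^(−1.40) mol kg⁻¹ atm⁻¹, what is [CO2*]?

KH = 10^(−1.40) = 3.981×10^-2 mol kg⁻¹ atm⁻¹
[CO2*] = KH · pCO2 = 3.981×10^-2 × 872×10^-6 atm = 3.47×10^-5 mol/kg

[CO2*] = 34.7 μmol/kg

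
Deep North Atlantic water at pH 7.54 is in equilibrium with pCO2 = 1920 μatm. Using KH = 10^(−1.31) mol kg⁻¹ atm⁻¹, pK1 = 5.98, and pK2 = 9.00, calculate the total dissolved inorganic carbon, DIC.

[CO2*] = KH · pCO2 = 10^(−1.31) × 1920×10^-6 = 9.404×10^-5 mol/kg
α₀ = 1/(1 + K1/[H⁺] + K1K2/[H⁺]²) = 1/(1 + 10^+1.56 + 10^+0.10) = 0.02593
DIC = [CO2*]/α₀ = 9.404×10^-5 / 0.02593 = 3.63 mmol/kg

DIC = 3.63 mmol/kg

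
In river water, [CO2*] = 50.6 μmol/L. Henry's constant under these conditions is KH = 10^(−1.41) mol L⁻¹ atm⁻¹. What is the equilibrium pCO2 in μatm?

pCO2 = 1300 μatm

KH = 10^(−1.41) = 3.890×10^-2 mol L⁻¹ atm⁻¹
pCO2 = [CO2*]/KH = 50.6×10^-6 / 3.890×10^-2 = 1.30×10^-3 atm = 1300 μatm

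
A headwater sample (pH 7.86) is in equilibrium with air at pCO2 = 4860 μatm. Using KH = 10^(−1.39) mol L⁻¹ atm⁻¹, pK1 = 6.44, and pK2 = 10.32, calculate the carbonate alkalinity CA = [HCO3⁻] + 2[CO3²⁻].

CA = 5.24 mmol/L

[CO2*] = KH · pCO2 = 10^(−1.39) × 4860×10^-6 = 1.980×10^-4 mol/L
α₀ = 1/(1 + K1/[H⁺] + K1K2/[H⁺]²) = 1/(1 + 10^+1.42 + 10^-1.04) = 0.03650
DIC = [CO2*]/α₀ = 1.980×10^-4 / 0.03650 = 5.424 mmol/L
CA = (α₁ + 2α₂)·DIC = (0.9602 + 2×0.003329) × 5.424 = 5.24 mmol/L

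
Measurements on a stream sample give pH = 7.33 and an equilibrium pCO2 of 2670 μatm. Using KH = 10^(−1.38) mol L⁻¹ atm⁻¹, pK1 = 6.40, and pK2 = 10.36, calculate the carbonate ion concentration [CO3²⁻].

[CO2*] = KH · pCO2 = 10^(−1.38) × 2670×10^-6 = 1.113×10^-4 mol/L
α₀ = 1/(1 + K1/[H⁺] + K1K2/[H⁺]²) = 1/(1 + 10^+0.93 + 10^-2.10) = 0.1050
DIC = [CO2*]/α₀ = 1.113×10^-4 / 0.1050 = 1.060 mmol/L
[CO3²⁻] = α₂·DIC; α₂ = 0.0008344, so [CO3²⁻] = 0.0008344 × 1.060 = 0.000884 mmol/L = 0.884 μmol/L

[CO3²⁻] = 0.884 μmol/L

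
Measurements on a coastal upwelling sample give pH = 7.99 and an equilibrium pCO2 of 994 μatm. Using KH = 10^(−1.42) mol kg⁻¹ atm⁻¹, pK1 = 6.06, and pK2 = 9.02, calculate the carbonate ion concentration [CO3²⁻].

[CO2*] = KH · pCO2 = 10^(−1.42) × 994×10^-6 = 3.779×10^-5 mol/kg
α₀ = 1/(1 + K1/[H⁺] + K1K2/[H⁺]²) = 1/(1 + 10^+1.93 + 10^+0.90) = 0.01063
DIC = [CO2*]/α₀ = 3.779×10^-5 / 0.01063 = 3.554 mmol/kg
[CO3²⁻] = α₂·DIC; α₂ = 0.08445, so [CO3²⁻] = 0.08445 × 3.554 = 0.300 mmol/kg

[CO3²⁻] = 0.300 mmol/kg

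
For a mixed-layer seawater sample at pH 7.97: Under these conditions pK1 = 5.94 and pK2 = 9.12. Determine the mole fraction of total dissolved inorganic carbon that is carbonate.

α₂ = 0.0655

α₂ = 1 / (1 + [H⁺]/K2 + [H⁺]²/(K1K2)) = 1 / (1 + 10^+1.15 + 10^-0.88)
   = 1 / (1 + 14.125 + 0.13183) = 1/15.257 = 0.06554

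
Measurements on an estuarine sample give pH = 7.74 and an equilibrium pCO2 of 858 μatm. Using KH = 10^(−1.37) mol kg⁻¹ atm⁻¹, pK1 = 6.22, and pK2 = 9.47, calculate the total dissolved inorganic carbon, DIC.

DIC = 1.27 mmol/kg

[CO2*] = KH · pCO2 = 10^(−1.37) × 858×10^-6 = 3.660×10^-5 mol/kg
α₀ = 1/(1 + K1/[H⁺] + K1K2/[H⁺]²) = 1/(1 + 10^+1.52 + 10^-0.21) = 0.02879
DIC = [CO2*]/α₀ = 3.660×10^-5 / 0.02879 = 1.27 mmol/kg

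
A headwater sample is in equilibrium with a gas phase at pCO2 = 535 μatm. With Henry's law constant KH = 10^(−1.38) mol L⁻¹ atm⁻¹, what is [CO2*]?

KH = 10^(−1.38) = 4.169×10^-2 mol L⁻¹ atm⁻¹
[CO2*] = KH · pCO2 = 4.169×10^-2 × 535×10^-6 atm = 2.23×10^-5 mol/L

[CO2*] = 22.3 μmol/L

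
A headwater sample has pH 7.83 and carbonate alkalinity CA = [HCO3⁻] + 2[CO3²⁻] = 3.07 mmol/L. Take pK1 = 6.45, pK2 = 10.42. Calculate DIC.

CA = [HCO3⁻] + 2[CO3²⁻] = (α₁ + 2α₂)·DIC
At pH 7.83: [H⁺]/K1 = 10^-1.38 = 0.041687, K2/[H⁺] = 10^-2.59 = 0.0025704
α₁ = 1/(1 + 0.041687 + 0.0025704) = 1/1.0443 = 0.9576; α₂ = α₁·K2/[H⁺] = 0.002461
α₁ + 2α₂ = 0.9625
DIC = CA / (α₁ + 2α₂) = 3.07 / 0.9625 = 3.19 mmol/L

DIC = 3.19 mmol/L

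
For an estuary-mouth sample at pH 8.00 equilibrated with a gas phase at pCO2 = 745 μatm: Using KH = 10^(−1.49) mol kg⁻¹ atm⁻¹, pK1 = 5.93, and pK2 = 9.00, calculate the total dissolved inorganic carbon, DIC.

[CO2*] = KH · pCO2 = 10^(−1.49) × 745×10^-6 = 2.411×10^-5 mol/kg
α₀ = 1/(1 + K1/[H⁺] + K1K2/[H⁺]²) = 1/(1 + 10^+2.07 + 10^+1.07) = 0.007678
DIC = [CO2*]/α₀ = 2.411×10^-5 / 0.007678 = 3.14 mmol/kg

DIC = 3.14 mmol/kg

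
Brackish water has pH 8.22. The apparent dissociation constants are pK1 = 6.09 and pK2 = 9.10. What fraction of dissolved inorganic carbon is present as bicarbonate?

α₁ = 0.878

α₁ = 1 / (1 + [H⁺]/K1 + K2/[H⁺]) = 1 / (1 + 10^-2.13 + 10^-0.88)
   = 1 / (1 + 0.0074131 + 0.13183) = 1/1.1392 = 0.8778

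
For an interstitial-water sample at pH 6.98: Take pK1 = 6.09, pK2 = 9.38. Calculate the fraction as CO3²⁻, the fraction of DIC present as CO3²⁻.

α₂ = 0.00351

α₂ = 1 / (1 + [H⁺]/K2 + [H⁺]²/(K1K2)) = 1 / (1 + 10^+2.40 + 10^+1.51)
   = 1 / (1 + 251.19 + 32.359) = 1/284.55 = 0.003514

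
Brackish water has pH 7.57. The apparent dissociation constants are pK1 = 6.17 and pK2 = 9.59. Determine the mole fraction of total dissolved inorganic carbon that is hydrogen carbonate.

α₁ = 0.953

α₁ = 1 / (1 + [H⁺]/K1 + K2/[H⁺]) = 1 / (1 + 10^-1.40 + 10^-2.02)
   = 1 / (1 + 0.039811 + 0.0095499) = 1/1.0494 = 0.9530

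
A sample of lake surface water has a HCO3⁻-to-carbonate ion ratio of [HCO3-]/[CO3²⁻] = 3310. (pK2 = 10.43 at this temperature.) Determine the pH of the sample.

pH = 6.91

From K2 = [H⁺][CO3²⁻]/[HCO3-]:  pH = pK2 − log₁₀([HCO3-]/[CO3²⁻])
log₁₀(3310) = +3.520
pH = 10.43 − (+3.520) = 6.91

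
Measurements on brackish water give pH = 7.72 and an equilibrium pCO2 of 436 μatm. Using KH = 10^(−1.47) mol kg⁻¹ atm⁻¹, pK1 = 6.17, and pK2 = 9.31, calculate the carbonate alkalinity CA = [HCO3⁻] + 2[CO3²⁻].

[CO2*] = KH · pCO2 = 10^(−1.47) × 436×10^-6 = 1.477×10^-5 mol/kg
α₀ = 1/(1 + K1/[H⁺] + K1K2/[H⁺]²) = 1/(1 + 10^+1.55 + 10^-0.04) = 0.02674
DIC = [CO2*]/α₀ = 1.477×10^-5 / 0.02674 = 0.5524 mmol/kg
CA = (α₁ + 2α₂)·DIC = (0.9489 + 2×0.02439) × 0.5524 = 0.551 mmol/kg

CA = 0.551 mmol/kg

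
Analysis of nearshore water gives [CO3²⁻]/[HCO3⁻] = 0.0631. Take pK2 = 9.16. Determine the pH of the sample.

pH = 7.96

From K2 = [H⁺][CO3²⁻]/[HCO3⁻]:  pH = pK2 + log₁₀([CO3²⁻]/[HCO3⁻])
log₁₀(0.0631) = -1.200
pH = 9.16 + (-1.200) = 7.96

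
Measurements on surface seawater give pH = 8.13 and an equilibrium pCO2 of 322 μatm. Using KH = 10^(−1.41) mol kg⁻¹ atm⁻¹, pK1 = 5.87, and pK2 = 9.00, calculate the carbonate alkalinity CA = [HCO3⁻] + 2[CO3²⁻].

CA = 2.89 mmol/kg

[CO2*] = KH · pCO2 = 10^(−1.41) × 322×10^-6 = 1.253×10^-5 mol/kg
α₀ = 1/(1 + K1/[H⁺] + K1K2/[H⁺]²) = 1/(1 + 10^+2.26 + 10^+1.39) = 0.004819
DIC = [CO2*]/α₀ = 1.253×10^-5 / 0.004819 = 2.600 mmol/kg
CA = (α₁ + 2α₂)·DIC = (0.8769 + 2×0.1183) × 2.600 = 2.89 mmol/kg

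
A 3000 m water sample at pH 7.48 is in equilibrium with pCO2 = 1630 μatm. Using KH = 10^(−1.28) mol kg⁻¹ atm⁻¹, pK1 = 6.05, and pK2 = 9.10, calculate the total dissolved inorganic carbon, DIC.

DIC = 2.44 mmol/kg

[CO2*] = KH · pCO2 = 10^(−1.28) × 1630×10^-6 = 8.554×10^-5 mol/kg
α₀ = 1/(1 + K1/[H⁺] + K1K2/[H⁺]²) = 1/(1 + 10^+1.43 + 10^-0.19) = 0.03501
DIC = [CO2*]/α₀ = 8.554×10^-5 / 0.03501 = 2.44 mmol/kg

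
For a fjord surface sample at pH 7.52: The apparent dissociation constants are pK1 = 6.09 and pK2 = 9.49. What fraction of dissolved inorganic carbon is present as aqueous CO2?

α₀ = 0.0355

α₀ = 1 / (1 + K1/[H⁺] + K1K2/[H⁺]²) = 1 / (1 + 10^+1.43 + 10^-0.54)
   = 1 / (1 + 26.915 + 0.28840) = 1/28.204 = 0.03546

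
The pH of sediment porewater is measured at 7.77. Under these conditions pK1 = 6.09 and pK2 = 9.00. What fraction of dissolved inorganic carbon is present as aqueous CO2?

α₀ = 0.0193

α₀ = 1 / (1 + K1/[H⁺] + K1K2/[H⁺]²) = 1 / (1 + 10^+1.68 + 10^+0.45)
   = 1 / (1 + 47.863 + 2.8184) = 1/51.681 = 0.01935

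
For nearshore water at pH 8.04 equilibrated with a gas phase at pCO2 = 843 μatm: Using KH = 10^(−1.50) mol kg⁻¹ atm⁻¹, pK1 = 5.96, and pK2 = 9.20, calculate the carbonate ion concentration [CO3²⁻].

[CO3²⁻] = 0.222 mmol/kg

[CO2*] = KH · pCO2 = 10^(−1.50) × 843×10^-6 = 2.666×10^-5 mol/kg
α₀ = 1/(1 + K1/[H⁺] + K1K2/[H⁺]²) = 1/(1 + 10^+2.08 + 10^+0.92) = 0.007719
DIC = [CO2*]/α₀ = 2.666×10^-5 / 0.007719 = 3.453 mmol/kg
[CO3²⁻] = α₂·DIC; α₂ = 0.06421, so [CO3²⁻] = 0.06421 × 3.453 = 0.222 mmol/kg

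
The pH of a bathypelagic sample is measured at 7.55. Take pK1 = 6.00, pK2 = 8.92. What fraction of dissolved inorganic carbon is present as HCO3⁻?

α₁ = 1 / (1 + [H⁺]/K1 + K2/[H⁺]) = 1 / (1 + 10^-1.55 + 10^-1.37)
   = 1 / (1 + 0.028184 + 0.042658) = 1/1.0708 = 0.9338

α₁ = 0.934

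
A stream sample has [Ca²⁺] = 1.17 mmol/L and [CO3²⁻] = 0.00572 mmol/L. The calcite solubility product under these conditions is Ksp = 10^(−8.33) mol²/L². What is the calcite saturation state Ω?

Ω = 1.43

Ksp = 10^(−8.33) = 4.677×10^-9
Ω = [Ca²⁺][CO3²⁻]/Ksp = (1.17×10^-3)(0.00572×10^-3) / 4.677×10^-9 = 1.43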